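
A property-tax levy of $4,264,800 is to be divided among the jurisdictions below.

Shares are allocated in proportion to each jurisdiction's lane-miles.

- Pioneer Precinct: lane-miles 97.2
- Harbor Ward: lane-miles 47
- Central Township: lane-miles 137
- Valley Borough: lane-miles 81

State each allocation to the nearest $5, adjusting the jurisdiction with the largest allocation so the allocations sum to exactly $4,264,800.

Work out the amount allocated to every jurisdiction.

Combined lane-miles = 362.2.
Proportional shares: Pioneer Precinct 97.2/362.2 × $4,264,800 = 1,144,501.82; Harbor Ward 47/362.2 × $4,264,800 = 553,411.37; Central Township 137/362.2 × $4,264,800 = 1,613,135.28; Valley Borough 81/362.2 × $4,264,800 = 953,751.52.
After rounding ($5): Pioneer Precinct $1,144,500; Harbor Ward $553,410; Central Township $1,613,135; Valley Borough $953,750. Sum = $4,264,795.
Difference $4,264,800 − $4,264,795 = +$5 applied to largest allocation (Central Township): Central Township becomes $1,613,140.

Pioneer Precinct: $1,144,500 · Harbor Ward: $553,410 · Central Township: $1,613,140 · Valley Borough: $953,750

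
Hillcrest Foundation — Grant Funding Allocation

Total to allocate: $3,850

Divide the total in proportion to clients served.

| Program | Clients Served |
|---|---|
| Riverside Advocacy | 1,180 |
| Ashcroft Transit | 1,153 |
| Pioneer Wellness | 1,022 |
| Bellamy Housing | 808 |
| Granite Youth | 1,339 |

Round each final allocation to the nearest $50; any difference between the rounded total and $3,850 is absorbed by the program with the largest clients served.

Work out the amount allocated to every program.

Total clients served = 1,180 + 1,153 + 1,022 + 808 + 1,339 = 5,502.
Proportional shares: Riverside Advocacy 825.70; Ashcroft Transit 806.81; Pioneer Wellness 715.14; Bellamy Housing 565.39; Granite Youth 936.96.
At nearest $50: Riverside Advocacy $850; Ashcroft Transit $800; Pioneer Wellness $700; Bellamy Housing $550; Granite Youth $950. Sum = $3,850.
Rounded total matches; no reconciliation needed.

Riverside Advocacy: $850 · Ashcroft Transit: $800 · Pioneer Wellness: $700 · Bellamy Housing: $550 · Granite Youth: $950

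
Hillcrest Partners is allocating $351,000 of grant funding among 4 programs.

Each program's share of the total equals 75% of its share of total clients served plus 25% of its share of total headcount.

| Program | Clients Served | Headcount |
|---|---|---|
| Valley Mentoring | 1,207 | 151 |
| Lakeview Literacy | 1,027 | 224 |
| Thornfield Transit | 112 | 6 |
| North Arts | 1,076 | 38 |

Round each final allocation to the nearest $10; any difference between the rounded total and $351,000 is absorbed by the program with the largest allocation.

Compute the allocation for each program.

Valley Mentoring: $124,480 · Lakeview Literacy: $125,920 · Thornfield Transit: $9,870 · North Arts: $90,730

Clients served total 3,422; headcount total 419.
Combined weights (75% clients served + 25% headcount): Valley Mentoring 0.3546; Lakeview Literacy 0.3587; Thornfield Transit 0.0281; North Arts 0.2585.
Pro-rata amounts: Valley Mentoring 124,476.45; Lakeview Literacy 125,917.47; Thornfield Transit 9,872.58; North Arts 90,733.51.
After rounding ($10): Valley Mentoring $124,480; Lakeview Literacy $125,920; Thornfield Transit $9,870; North Arts $90,730. Sum = $351,000.
Rounded total matches; no reconciliation needed.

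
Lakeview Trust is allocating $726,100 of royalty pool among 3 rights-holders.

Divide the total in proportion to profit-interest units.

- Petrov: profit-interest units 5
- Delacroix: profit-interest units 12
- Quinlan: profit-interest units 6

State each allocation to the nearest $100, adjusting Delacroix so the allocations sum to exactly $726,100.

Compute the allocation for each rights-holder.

Total profit-interest units = 23.
Pro-rata amounts: Petrov 5/23 × $726,100 = 157,847.83; Delacroix 12/23 × $726,100 = 378,834.78; Quinlan 6/23 × $726,100 = 189,417.39.
After rounding ($100): Petrov $157,800; Delacroix $378,800; Quinlan $189,400. Sum = $726,000.
Difference $726,100 − $726,000 = +$100 applied to Delacroix: Delacroix becomes $378,900.

Petrov: $157,800; Delacroix: $378,900; Quinlan: $189,400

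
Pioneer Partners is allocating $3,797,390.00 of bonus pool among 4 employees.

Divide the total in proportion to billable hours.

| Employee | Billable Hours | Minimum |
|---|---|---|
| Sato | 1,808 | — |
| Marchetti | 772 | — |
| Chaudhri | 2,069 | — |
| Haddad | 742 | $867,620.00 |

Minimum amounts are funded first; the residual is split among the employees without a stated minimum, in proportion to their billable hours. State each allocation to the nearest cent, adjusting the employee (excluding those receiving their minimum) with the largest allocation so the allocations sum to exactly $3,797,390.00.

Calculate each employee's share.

Sato: $1,139,390.01; Marchetti: $486,509.45; Chaudhri: $1,303,870.54; Haddad: $867,620.00

Fund the minimums — Haddad $867,620.00. Balance $2,929,770.00.
Balance split over remaining billable hours 4,649: Sato 1,139,390.0108 → $1,139,390.01; Marchetti 486,509.4515 → $486,509.45; Chaudhri 1,303,870.5378 → $1,303,870.54.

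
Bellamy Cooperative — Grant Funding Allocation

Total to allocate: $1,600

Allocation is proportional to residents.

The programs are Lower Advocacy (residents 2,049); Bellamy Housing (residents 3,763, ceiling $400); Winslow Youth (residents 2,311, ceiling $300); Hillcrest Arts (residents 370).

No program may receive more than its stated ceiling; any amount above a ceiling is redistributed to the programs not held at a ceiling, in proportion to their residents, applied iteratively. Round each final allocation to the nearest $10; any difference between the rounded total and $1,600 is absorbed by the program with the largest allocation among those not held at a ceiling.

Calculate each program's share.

Lower Advocacy: $760 · Bellamy Housing: $400 · Winslow Youth: $300 · Hillcrest Arts: $140

Residents total: 8,493.
Proportional shares (ignoring caps): Lower Advocacy 386.01; Bellamy Housing 708.91; Winslow Youth 435.37; Hillcrest Arts 69.70.
Capped: Bellamy Housing ($400), Winslow Youth ($300); remaining pool $900 reallocated over remaining residents 2,419.
Remaining shares: Lower Advocacy 762.34 → $760; Hillcrest Arts 137.66 → $140.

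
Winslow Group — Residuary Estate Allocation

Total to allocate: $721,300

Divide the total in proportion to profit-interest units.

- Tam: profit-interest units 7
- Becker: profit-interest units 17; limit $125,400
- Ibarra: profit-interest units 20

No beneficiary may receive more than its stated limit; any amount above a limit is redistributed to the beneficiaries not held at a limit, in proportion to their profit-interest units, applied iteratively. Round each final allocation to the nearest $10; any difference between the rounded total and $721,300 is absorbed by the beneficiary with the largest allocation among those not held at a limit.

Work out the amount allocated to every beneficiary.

Combined profit-interest units = 44.
Proportional shares (ignoring caps): Tam 114,752.27; Becker 278,684.09; Ibarra 327,863.64.
Cap binds for Becker ($125,400); balance $595,900 reallocated over remaining profit-interest units 27.
Redistributed shares: Tam 154,492.59 → $154,490; Ibarra 441,407.41 → $441,410.

Tam: $154,490 · Becker: $125,400 · Ibarra: $441,410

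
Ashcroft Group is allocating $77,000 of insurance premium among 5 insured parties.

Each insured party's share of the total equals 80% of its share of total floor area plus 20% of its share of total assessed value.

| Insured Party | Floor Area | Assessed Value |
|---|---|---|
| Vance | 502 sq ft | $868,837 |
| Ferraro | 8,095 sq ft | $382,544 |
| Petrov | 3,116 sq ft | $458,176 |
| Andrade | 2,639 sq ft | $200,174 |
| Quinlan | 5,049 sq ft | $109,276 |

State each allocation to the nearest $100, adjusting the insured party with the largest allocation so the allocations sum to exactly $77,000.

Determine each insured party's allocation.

Floor area total 19,401; assessed value total 2,019,007.
Combined weights (80% floor area + 20% assessed value): Vance 0.1068; Ferraro 0.3717; Petrov 0.1739; Andrade 0.1286; Quinlan 0.2190.
Proportional shares: Vance 8,220.96; Ferraro 28,620.25; Petrov 13,388.34; Andrade 9,905.90; Quinlan 16,864.55.
At nearest $100: Vance $8,200; Ferraro $28,600; Petrov $13,400; Andrade $9,900; Quinlan $16,900. Sum = $77,000.
Rounded total matches; no reconciliation needed.

Vance: $8,200; Ferraro: $28,600; Petrov: $13,400; Andrade: $9,900; Quinlan: $16,900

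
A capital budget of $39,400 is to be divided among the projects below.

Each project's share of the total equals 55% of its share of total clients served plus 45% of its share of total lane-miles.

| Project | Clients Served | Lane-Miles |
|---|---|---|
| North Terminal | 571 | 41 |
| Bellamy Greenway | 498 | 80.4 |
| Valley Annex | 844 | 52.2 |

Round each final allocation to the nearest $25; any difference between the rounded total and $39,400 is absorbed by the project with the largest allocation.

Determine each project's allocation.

North Terminal: $10,650 | Bellamy Greenway: $13,850 | Valley Annex: $14,900

Totals — clients served 1,913, lane-miles 173.6.
Combined weights (55% clients served + 45% lane-miles): North Terminal 0.2704; Bellamy Greenway 0.3516; Valley Annex 0.3780.
Proportional shares: North Terminal 10,655.53; Bellamy Greenway 13,852.58; Valley Annex 14,891.88.
Rounded to nearest $25: North Terminal $10,650; Bellamy Greenway $13,850; Valley Annex $14,900. Sum = $39,400.
Rounded total matches; no reconciliation needed.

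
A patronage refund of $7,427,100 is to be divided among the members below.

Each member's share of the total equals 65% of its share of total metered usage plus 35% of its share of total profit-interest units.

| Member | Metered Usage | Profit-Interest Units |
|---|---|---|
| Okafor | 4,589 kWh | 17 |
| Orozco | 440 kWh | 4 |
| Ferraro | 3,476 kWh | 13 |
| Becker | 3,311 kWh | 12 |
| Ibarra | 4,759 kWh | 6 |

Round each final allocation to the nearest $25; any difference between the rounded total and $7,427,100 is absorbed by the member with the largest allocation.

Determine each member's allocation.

Okafor: $2,186,400 · Orozco: $328,125 · Ferraro: $1,662,275 · Becker: $1,564,250 · Ibarra: $1,686,050

Totals — metered usage 16,575, profit-interest units 52.
Combined weights (65% metered usage + 35% profit-interest units): Okafor 0.2944; Orozco 0.0442; Ferraro 0.2238; Becker 0.2106; Ibarra 0.2270.
Proportional shares: Okafor 2,186,418.38; Orozco 328,114.27; Ferraro 1,662,286.92; Becker 1,564,239.12; Ibarra 1,686,041.32.
Rounded to nearest $25: Okafor $2,186,425; Orozco $328,125; Ferraro $1,662,275; Becker $1,564,250; Ibarra $1,686,050. Sum = $7,427,125.
Difference $7,427,100 − $7,427,125 = −$25 applied to largest allocation (Okafor): Okafor becomes $2,186,400.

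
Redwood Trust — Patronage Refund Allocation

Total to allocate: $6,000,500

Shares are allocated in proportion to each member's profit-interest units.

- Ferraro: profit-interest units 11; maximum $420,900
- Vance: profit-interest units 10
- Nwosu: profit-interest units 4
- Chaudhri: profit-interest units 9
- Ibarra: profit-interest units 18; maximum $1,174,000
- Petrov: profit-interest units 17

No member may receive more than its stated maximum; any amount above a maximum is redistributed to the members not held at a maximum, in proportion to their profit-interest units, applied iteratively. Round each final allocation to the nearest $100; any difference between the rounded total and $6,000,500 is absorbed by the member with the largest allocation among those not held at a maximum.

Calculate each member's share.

Ferraro: $420,900 | Vance: $1,101,400 | Nwosu: $440,600 | Chaudhri: $991,300 | Ibarra: $1,174,000 | Petrov: $1,872,300

Combined profit-interest units = 69.
Proportional shares (ignoring caps): Ferraro 956,601.45; Vance 869,637.68; Nwosu 347,855.07; Chaudhri 782,673.91; Ibarra 1,565,347.83; Petrov 1,478,384.06.
Cap binds for Ferraro ($420,900), Ibarra ($1,174,000); residual $4,405,600 reallocated over remaining profit-interest units 40.
Redistributed shares: Vance 1,101,400.00 → $1,101,400; Nwosu 440,560.00 → $440,600; Chaudhri 991,260.00 → $991,300; Petrov 1,872,380.00 → $1,872,400.
Rounding difference −$100 applied to Petrov → $1,872,300.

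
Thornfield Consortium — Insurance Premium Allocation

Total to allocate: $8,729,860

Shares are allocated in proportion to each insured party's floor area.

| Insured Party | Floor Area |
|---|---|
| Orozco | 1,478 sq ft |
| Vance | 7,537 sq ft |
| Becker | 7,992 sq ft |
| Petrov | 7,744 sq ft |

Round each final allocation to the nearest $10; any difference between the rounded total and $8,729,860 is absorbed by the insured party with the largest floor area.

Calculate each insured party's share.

Orozco: $521,300 | Vance: $2,658,360 | Becker: $2,818,830 | Petrov: $2,731,370

Combined floor area = 24,751.
Proportional shares: Orozco 1,478/24,751 × $8,729,860 = 521,301.49; Vance 7,537/24,751 × $8,729,860 = 2,658,355.41; Becker 7,992/24,751 × $8,729,860 = 2,818,837.26; Petrov 7,744/24,751 × $8,729,860 = 2,731,365.84.
At nearest $10: Orozco $521,300; Vance $2,658,360; Becker $2,818,840; Petrov $2,731,370. Sum = $8,729,870.
Difference $8,729,860 − $8,729,870 = −$10 applied to largest floor area (Becker): Becker becomes $2,818,830.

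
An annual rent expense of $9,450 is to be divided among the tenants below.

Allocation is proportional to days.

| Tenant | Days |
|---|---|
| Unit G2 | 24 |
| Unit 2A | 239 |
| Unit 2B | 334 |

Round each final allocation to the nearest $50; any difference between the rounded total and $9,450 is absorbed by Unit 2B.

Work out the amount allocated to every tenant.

Unit G2: $400; Unit 2A: $3,800; Unit 2B: $5,250

Combined days = 597.
Pro-rata amounts: Unit G2 24/597 × $9,450 = 379.90; Unit 2A 239/597 × $9,450 = 3,783.17; Unit 2B 334/597 × $9,450 = 5,286.93.
Rounded to nearest $50: Unit G2 $400; Unit 2A $3,800; Unit 2B $5,300. Sum = $9,500.
Difference $9,450 − $9,500 = −$50 applied to Unit 2B: Unit 2B becomes $5,250.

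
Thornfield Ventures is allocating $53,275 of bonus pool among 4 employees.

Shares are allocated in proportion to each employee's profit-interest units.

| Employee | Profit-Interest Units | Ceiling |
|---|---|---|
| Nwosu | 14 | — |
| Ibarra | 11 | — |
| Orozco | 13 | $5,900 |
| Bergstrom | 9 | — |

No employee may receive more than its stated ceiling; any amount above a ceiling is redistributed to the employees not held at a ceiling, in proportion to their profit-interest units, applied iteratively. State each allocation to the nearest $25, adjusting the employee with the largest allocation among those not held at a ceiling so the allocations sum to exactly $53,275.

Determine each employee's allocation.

Total profit-interest units = 47.
Unconstrained shares: Nwosu 15,869.15; Ibarra 12,468.62; Orozco 14,735.64; Bergstrom 10,201.60.
Capped: Orozco ($5,900); balance $47,375 reallocated over remaining profit-interest units 34.
Shares after redistribution: Nwosu 19,507.35 → $19,500; Ibarra 15,327.21 → $15,325; Bergstrom 12,540.44 → $12,550.

Nwosu: $19,500 · Ibarra: $15,325 · Orozco: $5,900 · Bergstrom: $12,550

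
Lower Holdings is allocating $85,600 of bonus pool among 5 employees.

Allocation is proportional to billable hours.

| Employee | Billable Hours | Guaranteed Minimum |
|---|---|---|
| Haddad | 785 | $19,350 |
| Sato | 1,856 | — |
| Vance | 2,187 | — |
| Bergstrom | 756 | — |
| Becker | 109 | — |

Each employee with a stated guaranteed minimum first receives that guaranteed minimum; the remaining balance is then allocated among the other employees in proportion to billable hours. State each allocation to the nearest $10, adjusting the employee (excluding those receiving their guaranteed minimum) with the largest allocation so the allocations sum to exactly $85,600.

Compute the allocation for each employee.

Haddad: $19,350 | Sato: $25,050 | Vance: $29,530 | Bergstrom: $10,200 | Becker: $1,470

Fund the minimums — Haddad $19,350. Balance $66,250.
Balance split over remaining billable hours 4,908: Sato 25,052.97 → $25,050; Vance 29,520.94 → $29,520; Bergstrom 10,204.77 → $10,200; Becker 1,471.32 → $1,470.
Rounding difference +$10 applied to Vance → $29,530.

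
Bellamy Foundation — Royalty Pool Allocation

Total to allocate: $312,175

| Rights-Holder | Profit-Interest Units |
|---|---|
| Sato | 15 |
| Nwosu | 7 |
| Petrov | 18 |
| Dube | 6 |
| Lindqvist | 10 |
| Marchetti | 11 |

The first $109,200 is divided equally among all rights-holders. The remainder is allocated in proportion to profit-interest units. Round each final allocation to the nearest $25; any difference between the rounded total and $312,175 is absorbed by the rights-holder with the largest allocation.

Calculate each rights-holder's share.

Sato: $63,650; Nwosu: $39,400; Petrov: $72,725; Dube: $36,375; Lindqvist: $48,500; Marchetti: $51,525

First tranche $109,200 split equally: $18,200 each.
Remainder $202,975 by profit-interest units (total 67): Sato 45,442.16 → $45,450; Nwosu 21,206.34 → $21,200; Petrov 54,530.60 → $54,525; Dube 18,176.87 → $18,175; Lindqvist 30,294.78 → $30,300; Marchetti 33,324.25 → $33,325.
Totals: Sato $18,200 + $45,450 = $63,650; Nwosu $18,200 + $21,200 = $39,400; Petrov $18,200 + $54,525 = $72,725; Dube $18,200 + $18,175 = $36,375; Lindqvist $18,200 + $30,300 = $48,500; Marchetti $18,200 + $33,325 = $51,525.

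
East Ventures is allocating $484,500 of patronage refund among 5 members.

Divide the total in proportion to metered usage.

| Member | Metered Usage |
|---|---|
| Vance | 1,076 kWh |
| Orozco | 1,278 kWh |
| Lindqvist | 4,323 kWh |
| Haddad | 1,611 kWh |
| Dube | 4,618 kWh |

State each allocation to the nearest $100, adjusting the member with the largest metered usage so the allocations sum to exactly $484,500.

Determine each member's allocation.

Vance: $40,400; Orozco: $48,000; Lindqvist: $162,300; Haddad: $60,500; Dube: $173,300

Total metered usage = 12,906.
Raw shares: Vance 1,076/12,906 × $484,500 = 40,393.77; Orozco 1,278/12,906 × $484,500 = 47,976.99; Lindqvist 4,323/12,906 × $484,500 = 162,288.35; Haddad 1,611/12,906 × $484,500 = 60,478.03; Dube 4,618/12,906 × $484,500 = 173,362.85.
After rounding ($100): Vance $40,400; Orozco $48,000; Lindqvist $162,300; Haddad $60,500; Dube $173,400. Sum = $484,600.
Difference $484,500 − $484,600 = −$100 applied to largest metered usage (Dube): Dube becomes $173,300.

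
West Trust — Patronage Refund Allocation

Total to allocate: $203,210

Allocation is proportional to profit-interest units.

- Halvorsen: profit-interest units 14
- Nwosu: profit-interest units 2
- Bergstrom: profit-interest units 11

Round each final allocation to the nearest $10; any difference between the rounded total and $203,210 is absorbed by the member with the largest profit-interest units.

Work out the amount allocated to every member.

Halvorsen: $105,370; Nwosu: $15,050; Bergstrom: $82,790

Combined profit-interest units = 14 + 2 + 11 = 27.
Raw shares: Halvorsen 105,368.15; Nwosu 15,052.59; Bergstrom 82,789.26.
Rounded to nearest $10: Halvorsen $105,370; Nwosu $15,050; Bergstrom $82,790. Sum = $203,210.
No rounding difference to absorb.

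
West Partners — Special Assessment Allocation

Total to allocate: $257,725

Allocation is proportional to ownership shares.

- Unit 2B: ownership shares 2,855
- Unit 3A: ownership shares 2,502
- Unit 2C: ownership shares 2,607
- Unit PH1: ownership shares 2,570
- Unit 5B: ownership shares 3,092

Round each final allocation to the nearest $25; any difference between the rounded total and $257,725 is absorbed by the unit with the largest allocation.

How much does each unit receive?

Sum of ownership shares: 13,626.
Unrounded shares: Unit 2B 2,855/13,626 × $257,725 = 54,000.06; Unit 3A 2,502/13,626 × $257,725 = 47,323.35; Unit 2C 2,607/13,626 × $257,725 = 49,309.34; Unit PH1 2,570/13,626 × $257,725 = 48,609.51; Unit 5B 3,092/13,626 × $257,725 = 58,482.73.
Rounded to nearest $25: Unit 2B $54,000; Unit 3A $47,325; Unit 2C $49,300; Unit PH1 $48,600; Unit 5B $58,475. Sum = $257,700.
Difference $257,725 − $257,700 = +$25 applied to largest allocation (Unit 5B): Unit 5B becomes $58,500.

Unit 2B: $54,000; Unit 3A: $47,325; Unit 2C: $49,300; Unit PH1: $48,600; Unit 5B: $58,500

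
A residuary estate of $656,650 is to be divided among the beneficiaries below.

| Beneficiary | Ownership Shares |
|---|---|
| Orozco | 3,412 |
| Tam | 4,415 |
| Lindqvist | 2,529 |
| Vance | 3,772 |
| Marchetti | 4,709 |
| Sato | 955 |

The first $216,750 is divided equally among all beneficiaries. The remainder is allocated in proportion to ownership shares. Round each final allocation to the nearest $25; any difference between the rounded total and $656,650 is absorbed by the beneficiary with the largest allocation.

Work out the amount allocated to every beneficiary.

Equal tier: $216,750 ÷ 6 = $36,125 apiece.
Remainder $439,900 by ownership shares (total 19,792): Orozco 75,835.63 → $75,825; Tam 98,128.46 → $98,125; Lindqvist 56,209.94 → $56,200; Vance 83,837.05 → $83,825; Marchetti 104,662.95 → $104,675; Sato 21,225.98 → $21,225.
Rounding difference +$25 on remainder applied to Marchetti.
Totals: Orozco $36,125 + $75,825 = $111,950; Tam $36,125 + $98,125 = $134,250; Lindqvist $36,125 + $56,200 = $92,325; Vance $36,125 + $83,825 = $119,950; Marchetti $36,125 + $104,700 = $140,825; Sato $36,125 + $21,225 = $57,350.

Orozco: $111,950 · Tam: $134,250 · Lindqvist: $92,325 · Vance: $119,950 · Marchetti: $140,825 · Sato: $57,350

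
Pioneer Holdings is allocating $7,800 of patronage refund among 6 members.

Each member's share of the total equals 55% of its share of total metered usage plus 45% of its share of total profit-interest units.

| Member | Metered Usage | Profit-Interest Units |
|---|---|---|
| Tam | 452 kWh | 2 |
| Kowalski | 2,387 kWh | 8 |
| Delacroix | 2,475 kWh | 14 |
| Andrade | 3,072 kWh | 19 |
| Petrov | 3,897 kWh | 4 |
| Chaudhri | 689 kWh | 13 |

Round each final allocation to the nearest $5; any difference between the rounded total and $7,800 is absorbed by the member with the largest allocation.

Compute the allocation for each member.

Metered usage total 12,972; profit-interest units total 60.
Blended shares (55% metered usage + 45% profit-interest units): Tam 0.0342; Kowalski 0.1612; Delacroix 0.2099; Andrade 0.2727; Petrov 0.1952; Chaudhri 0.1267.
Unrounded shares: Tam 266.48; Kowalski 1,257.41; Delacroix 1,637.51; Andrade 2,127.45; Petrov 1,522.79; Chaudhri 988.36.
After rounding ($5): Tam $265; Kowalski $1,255; Delacroix $1,640; Andrade $2,125; Petrov $1,525; Chaudhri $990. Sum = $7,800.
Sum already equals the total — no adjustment.

Tam: $265 | Kowalski: $1,255 | Delacroix: $1,640 | Andrade: $2,125 | Petrov: $1,525 | Chaudhri: $990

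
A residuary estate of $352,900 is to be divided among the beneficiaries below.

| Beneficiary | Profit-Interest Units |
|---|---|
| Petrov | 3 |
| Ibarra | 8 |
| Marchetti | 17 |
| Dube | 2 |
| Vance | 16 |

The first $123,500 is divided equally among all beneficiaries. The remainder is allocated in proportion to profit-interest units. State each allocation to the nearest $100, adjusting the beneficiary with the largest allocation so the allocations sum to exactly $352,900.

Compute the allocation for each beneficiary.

First tranche $123,500 split equally: $24,700 each.
Remainder $229,400 by profit-interest units (total 46): Petrov 14,960.87 → $15,000; Ibarra 39,895.65 → $39,900; Marchetti 84,778.26 → $84,800; Dube 9,973.91 → $10,000; Vance 79,791.30 → $79,800.
Rounding difference −$100 on remainder applied to Marchetti.
Totals: Petrov $24,700 + $15,000 = $39,700; Ibarra $24,700 + $39,900 = $64,600; Marchetti $24,700 + $84,700 = $109,400; Dube $24,700 + $10,000 = $34,700; Vance $24,700 + $79,800 = $104,500.

Petrov: $39,700 | Ibarra: $64,600 | Marchetti: $109,400 | Dube: $34,700 | Vance: $104,500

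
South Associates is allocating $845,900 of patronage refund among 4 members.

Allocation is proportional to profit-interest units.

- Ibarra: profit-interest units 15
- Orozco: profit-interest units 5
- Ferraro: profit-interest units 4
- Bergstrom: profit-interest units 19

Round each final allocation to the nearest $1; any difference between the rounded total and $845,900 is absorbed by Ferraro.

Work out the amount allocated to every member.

Ibarra: $295,081 · Orozco: $98,360 · Ferraro: $78,689 · Bergstrom: $373,770

Combined profit-interest units = 43.
Proportional shares: Ibarra 15/43 × $845,900 = 295,081.40; Orozco 5/43 × $845,900 = 98,360.47; Ferraro 4/43 × $845,900 = 78,688.37; Bergstrom 19/43 × $845,900 = 373,769.77.
At nearest $1: Ibarra $295,081; Orozco $98,360; Ferraro $78,688; Bergstrom $373,770. Sum = $845,899.
Difference $845,900 − $845,899 = +$1 applied to Ferraro: Ferraro becomes $78,689.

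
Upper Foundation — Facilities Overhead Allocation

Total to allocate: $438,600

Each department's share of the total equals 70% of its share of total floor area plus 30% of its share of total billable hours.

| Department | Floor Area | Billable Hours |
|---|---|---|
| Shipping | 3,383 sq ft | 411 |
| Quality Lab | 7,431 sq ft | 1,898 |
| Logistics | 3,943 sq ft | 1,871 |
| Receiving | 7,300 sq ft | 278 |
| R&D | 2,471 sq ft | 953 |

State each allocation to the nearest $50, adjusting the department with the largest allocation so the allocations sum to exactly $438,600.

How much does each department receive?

Floor area total 24,528; billable hours total 5,411.
Blended shares (70% floor area + 30% billable hours): Shipping 0.1193; Quality Lab 0.3173; Logistics 0.2163; Receiving 0.2237; R&D 0.1234.
Unrounded shares: Shipping 52,339.77; Quality Lab 139,168.66; Logistics 94,852.37; Receiving 98,135.16; R&D 54,104.04.
At nearest $50: Shipping $52,350; Quality Lab $139,150; Logistics $94,850; Receiving $98,150; R&D $54,100. Sum = $438,600.
No rounding difference to absorb.

Shipping: $52,350; Quality Lab: $139,150; Logistics: $94,850; Receiving: $98,150; R&D: $54,100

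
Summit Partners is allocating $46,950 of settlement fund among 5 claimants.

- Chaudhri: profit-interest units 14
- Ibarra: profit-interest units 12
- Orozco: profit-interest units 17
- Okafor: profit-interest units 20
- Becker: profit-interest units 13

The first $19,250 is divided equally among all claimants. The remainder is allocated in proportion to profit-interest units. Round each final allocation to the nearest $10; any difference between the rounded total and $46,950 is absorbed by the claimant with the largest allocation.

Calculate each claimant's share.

Equal tier: $19,250 ÷ 5 = $3,850 apiece.
Remainder $27,700 by profit-interest units (total 76): Chaudhri 5,102.63 → $5,100; Ibarra 4,373.68 → $4,370; Orozco 6,196.05 → $6,200; Okafor 7,289.47 → $7,290; Becker 4,738.16 → $4,740.
Totals: Chaudhri $3,850 + $5,100 = $8,950; Ibarra $3,850 + $4,370 = $8,220; Orozco $3,850 + $6,200 = $10,050; Okafor $3,850 + $7,290 = $11,140; Becker $3,850 + $4,740 = $8,590.

Chaudhri: $8,950 · Ibarra: $8,220 · Orozco: $10,050 · Okafor: $11,140 · Becker: $8,590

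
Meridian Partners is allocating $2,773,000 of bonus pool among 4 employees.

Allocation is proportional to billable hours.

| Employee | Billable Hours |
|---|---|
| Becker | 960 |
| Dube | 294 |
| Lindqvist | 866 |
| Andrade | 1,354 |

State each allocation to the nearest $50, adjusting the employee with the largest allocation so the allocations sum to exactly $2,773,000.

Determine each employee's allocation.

Combined billable hours = 3,474.
Proportional shares: Becker 960/3,474 × $2,773,000 = 766,286.70; Dube 294/3,474 × $2,773,000 = 234,675.30; Lindqvist 866/3,474 × $2,773,000 = 691,254.46; Andrade 1,354/3,474 × $2,773,000 = 1,080,783.53.
At nearest $50: Becker $766,300; Dube $234,700; Lindqvist $691,250; Andrade $1,080,800. Sum = $2,773,050.
Difference $2,773,000 − $2,773,050 = −$50 applied to largest allocation (Andrade): Andrade becomes $1,080,750.

Becker: $766,300 | Dube: $234,700 | Lindqvist: $691,250 | Andrade: $1,080,750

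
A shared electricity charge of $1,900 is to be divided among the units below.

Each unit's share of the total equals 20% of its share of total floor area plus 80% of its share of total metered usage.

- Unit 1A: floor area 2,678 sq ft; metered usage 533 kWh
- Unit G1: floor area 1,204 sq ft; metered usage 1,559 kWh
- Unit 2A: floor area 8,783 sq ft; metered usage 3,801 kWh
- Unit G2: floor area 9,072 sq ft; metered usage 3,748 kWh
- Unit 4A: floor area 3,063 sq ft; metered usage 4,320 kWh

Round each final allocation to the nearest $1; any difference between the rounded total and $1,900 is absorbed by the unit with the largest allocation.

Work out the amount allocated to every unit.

Unit 1A: $99 · Unit G1: $188 · Unit 2A: $549 · Unit G2: $547 · Unit 4A: $517

Floor area total 24,800; metered usage total 13,961.
Blended shares (20% floor area + 80% metered usage): Unit 1A 0.0521; Unit G1 0.0990; Unit 2A 0.2886; Unit G2 0.2879; Unit 4A 0.2722.
Unrounded shares: Unit 1A 99.06; Unit G1 188.18; Unit 2A 548.41; Unit G2 547.07; Unit 4A 517.27.
After rounding ($1): Unit 1A $99; Unit G1 $188; Unit 2A $548; Unit G2 $547; Unit 4A $517. Sum = $1,899.
Difference $1,900 − $1,899 = +$1 applied to largest allocation (Unit 2A): Unit 2A becomes $549.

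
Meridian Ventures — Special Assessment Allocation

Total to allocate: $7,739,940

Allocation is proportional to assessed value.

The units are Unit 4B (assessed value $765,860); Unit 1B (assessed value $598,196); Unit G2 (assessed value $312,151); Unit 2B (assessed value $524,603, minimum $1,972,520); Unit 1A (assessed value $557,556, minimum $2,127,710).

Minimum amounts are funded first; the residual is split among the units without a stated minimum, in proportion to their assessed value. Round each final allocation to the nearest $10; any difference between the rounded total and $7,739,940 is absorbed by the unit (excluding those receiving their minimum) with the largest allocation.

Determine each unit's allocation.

Unit 4B: $1,662,990 · Unit 1B: $1,298,920 · Unit G2: $677,800 · Unit 2B: $1,972,520 · Unit 1A: $2,127,710

Minimums first: Unit 2B $1,972,520; Unit 1A $2,127,710. Residual $3,639,710.
Residual split over remaining assessed value 1,676,207: Unit 4B 1,662,985.72 → $1,662,990; Unit 1B 1,298,920.70 → $1,298,920; Unit G2 677,803.59 → $677,800.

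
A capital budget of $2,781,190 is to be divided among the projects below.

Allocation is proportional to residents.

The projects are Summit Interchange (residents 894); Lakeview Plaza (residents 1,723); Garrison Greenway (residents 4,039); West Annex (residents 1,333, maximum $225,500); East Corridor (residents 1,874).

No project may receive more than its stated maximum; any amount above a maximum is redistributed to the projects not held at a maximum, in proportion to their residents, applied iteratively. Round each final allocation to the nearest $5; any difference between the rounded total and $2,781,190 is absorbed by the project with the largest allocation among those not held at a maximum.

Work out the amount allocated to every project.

Summit Interchange: $267,855 · Lakeview Plaza: $516,230 · Garrison Greenway: $1,210,130 · West Annex: $225,500 · East Corridor: $561,475

Combined residents = 9,863.
Proportional shares (ignoring caps): Summit Interchange 252,092.05; Lakeview Plaza 485,855.25; Garrison Greenway 1,138,925.93; West Annex 375,882.21; East Corridor 528,434.56.
Cap binds for West Annex ($225,500); residual $2,555,690 reallocated over remaining residents 8,530.
Redistributed shares: Summit Interchange 267,853.09 → $267,855; Lakeview Plaza 516,231.40 → $516,230; Garrison Greenway 1,210,132.70 → $1,210,135; East Corridor 561,472.81 → $561,475.
Rounding difference −$5 applied to Garrison Greenway → $1,210,130.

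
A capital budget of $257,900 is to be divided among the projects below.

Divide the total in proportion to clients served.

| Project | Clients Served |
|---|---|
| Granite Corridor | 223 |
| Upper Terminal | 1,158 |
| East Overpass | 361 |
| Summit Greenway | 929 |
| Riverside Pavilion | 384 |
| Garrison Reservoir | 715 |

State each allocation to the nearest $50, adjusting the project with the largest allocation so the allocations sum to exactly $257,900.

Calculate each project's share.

Granite Corridor: $15,250 | Upper Terminal: $79,250 | East Overpass: $24,700 | Summit Greenway: $63,550 | Riverside Pavilion: $26,250 | Garrison Reservoir: $48,900

Sum of clients served: 3,770.
Unrounded shares: Granite Corridor 223/3,770 × $257,900 = 15,255.09; Upper Terminal 1,158/3,770 × $257,900 = 79,217.03; East Overpass 361/3,770 × $257,900 = 24,695.46; Summit Greenway 929/3,770 × $257,900 = 63,551.49; Riverside Pavilion 384/3,770 × $257,900 = 26,268.86; Garrison Reservoir 715/3,770 × $257,900 = 48,912.07.
At nearest $50: Granite Corridor $15,250; Upper Terminal $79,200; East Overpass $24,700; Summit Greenway $63,550; Riverside Pavilion $26,250; Garrison Reservoir $48,900. Sum = $257,850.
Difference $257,900 − $257,850 = +$50 applied to largest allocation (Upper Terminal): Upper Terminal becomes $79,250.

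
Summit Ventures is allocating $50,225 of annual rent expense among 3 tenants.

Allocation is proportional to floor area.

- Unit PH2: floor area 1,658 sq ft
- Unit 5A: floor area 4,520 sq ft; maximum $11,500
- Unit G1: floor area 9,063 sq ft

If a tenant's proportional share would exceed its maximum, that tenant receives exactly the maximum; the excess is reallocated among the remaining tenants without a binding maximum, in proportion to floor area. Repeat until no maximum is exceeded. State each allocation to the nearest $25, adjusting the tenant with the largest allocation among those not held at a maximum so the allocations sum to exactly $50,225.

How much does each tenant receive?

Sum of floor area: 15,241.
Proportional shares (ignoring caps): Unit PH2 5,463.75; Unit 5A 14,895.15; Unit G1 29,866.10.
Held at cap: Unit 5A ($11,500); residual $38,725 reallocated over remaining floor area 10,721.
Redistributed shares: Unit PH2 5,988.81 → $6,000; Unit G1 32,736.19 → $32,725.

Unit PH2: $6,000 | Unit 5A: $11,500 | Unit G1: $32,725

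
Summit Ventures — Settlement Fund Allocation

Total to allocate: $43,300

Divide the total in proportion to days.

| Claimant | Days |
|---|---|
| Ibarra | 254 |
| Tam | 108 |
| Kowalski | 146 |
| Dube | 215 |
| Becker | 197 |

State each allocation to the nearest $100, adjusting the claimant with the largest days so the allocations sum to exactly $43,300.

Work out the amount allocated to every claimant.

Total days = 920.
Raw shares: Ibarra 254/920 × $43,300 = 11,954.57; Tam 108/920 × $43,300 = 5,083.04; Kowalski 146/920 × $43,300 = 6,871.52; Dube 215/920 × $43,300 = 10,119.02; Becker 197/920 × $43,300 = 9,271.85.
At nearest $100: Ibarra $12,000; Tam $5,100; Kowalski $6,900; Dube $10,100; Becker $9,300. Sum = $43,400.
Difference $43,300 − $43,400 = −$100 applied to largest days (Ibarra): Ibarra becomes $11,900.

Ibarra: $11,900 | Tam: $5,100 | Kowalski: $6,900 | Dube: $10,100 | Becker: $9,300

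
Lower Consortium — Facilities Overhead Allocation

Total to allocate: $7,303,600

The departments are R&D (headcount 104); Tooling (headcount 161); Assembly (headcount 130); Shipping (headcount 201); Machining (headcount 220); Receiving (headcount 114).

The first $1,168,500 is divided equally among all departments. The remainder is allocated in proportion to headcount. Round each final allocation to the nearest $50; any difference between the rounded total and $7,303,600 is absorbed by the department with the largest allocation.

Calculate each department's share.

First tranche $1,168,500 split equally: $194,750 each.
Remainder $6,135,100 by headcount (total 930): R&D 686,075.70 → $686,100; Tooling 1,062,097.96 → $1,062,100; Assembly 857,594.62 → $857,600; Shipping 1,325,973.23 → $1,325,950; Machining 1,451,313.98 → $1,451,300; Receiving 752,044.52 → $752,050.
Totals: R&D $194,750 + $686,100 = $880,850; Tooling $194,750 + $1,062,100 = $1,256,850; Assembly $194,750 + $857,600 = $1,052,350; Shipping $194,750 + $1,325,950 = $1,520,700; Machining $194,750 + $1,451,300 = $1,646,050; Receiving $194,750 + $752,050 = $946,800.

R&D: $880,850 · Tooling: $1,256,850 · Assembly: $1,052,350 · Shipping: $1,520,700 · Machining: $1,646,050 · Receiving: $946,800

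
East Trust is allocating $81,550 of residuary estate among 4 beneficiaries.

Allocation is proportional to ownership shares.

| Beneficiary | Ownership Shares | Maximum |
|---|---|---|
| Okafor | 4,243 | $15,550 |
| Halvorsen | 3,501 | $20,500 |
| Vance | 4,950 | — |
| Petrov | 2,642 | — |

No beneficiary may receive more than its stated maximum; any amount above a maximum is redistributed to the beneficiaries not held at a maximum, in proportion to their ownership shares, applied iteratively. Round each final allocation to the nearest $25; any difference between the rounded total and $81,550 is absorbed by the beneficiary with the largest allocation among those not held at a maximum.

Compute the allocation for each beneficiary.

Okafor: $15,550 | Halvorsen: $20,500 | Vance: $29,675 | Petrov: $15,825

Combined ownership shares = 15,336.
Pro-rata shares before constraints: Okafor 22,562.38; Halvorsen 18,616.75; Vance 26,321.89; Petrov 14,048.98.
Held at cap: Okafor ($15,550); remaining pool $66,000 reallocated over remaining ownership shares 11,093.
Held at cap: Halvorsen ($20,500); remaining pool $45,500 reallocated over remaining ownership shares 7,592.
Shares after redistribution: Vance 29,666.10 → $29,675; Petrov 15,833.90 → $15,825.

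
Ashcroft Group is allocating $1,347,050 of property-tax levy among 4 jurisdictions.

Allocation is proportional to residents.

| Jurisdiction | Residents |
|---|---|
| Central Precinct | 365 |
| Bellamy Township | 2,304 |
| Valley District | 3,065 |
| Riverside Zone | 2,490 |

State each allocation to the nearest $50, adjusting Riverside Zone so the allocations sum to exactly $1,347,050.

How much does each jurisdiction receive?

Residents total: 8,224.
Proportional shares: Central Precinct 365/8,224 × $1,347,050 = 59,785.17; Bellamy Township 2,304/8,224 × $1,347,050 = 377,383.66; Valley District 3,065/8,224 × $1,347,050 = 502,031.65; Riverside Zone 2,490/8,224 × $1,347,050 = 407,849.53.
At nearest $50: Central Precinct $59,800; Bellamy Township $377,400; Valley District $502,050; Riverside Zone $407,850. Sum = $1,347,100.
Difference $1,347,050 − $1,347,100 = −$50 applied to Riverside Zone: Riverside Zone becomes $407,800.

Central Precinct: $59,800; Bellamy Township: $377,400; Valley District: $502,050; Riverside Zone: $407,800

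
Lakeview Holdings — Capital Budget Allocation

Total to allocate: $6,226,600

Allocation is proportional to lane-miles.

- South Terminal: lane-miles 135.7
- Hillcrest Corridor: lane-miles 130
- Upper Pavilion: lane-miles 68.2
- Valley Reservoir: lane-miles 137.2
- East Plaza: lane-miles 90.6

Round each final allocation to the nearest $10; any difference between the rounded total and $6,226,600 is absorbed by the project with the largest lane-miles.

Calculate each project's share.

South Terminal: $1,504,270 · Hillcrest Corridor: $1,441,090 · Upper Pavilion: $756,020 · Valley Reservoir: $1,520,890 · East Plaza: $1,004,330

Combined lane-miles = 135.7 + 130 + 68.2 + 137.2 + 90.6 = 561.7.
Proportional shares: South Terminal 1,504,272.07; Hillcrest Corridor 1,441,085.99; Upper Pavilion 756,015.88; Valley Reservoir 1,520,899.98; East Plaza 1,004,326.08.
At nearest $10: South Terminal $1,504,270; Hillcrest Corridor $1,441,090; Upper Pavilion $756,020; Valley Reservoir $1,520,900; East Plaza $1,004,330. Sum = $6,226,610.
Difference $6,226,600 − $6,226,610 = −$10 applied to largest lane-miles (Valley Reservoir): Valley Reservoir becomes $1,520,890.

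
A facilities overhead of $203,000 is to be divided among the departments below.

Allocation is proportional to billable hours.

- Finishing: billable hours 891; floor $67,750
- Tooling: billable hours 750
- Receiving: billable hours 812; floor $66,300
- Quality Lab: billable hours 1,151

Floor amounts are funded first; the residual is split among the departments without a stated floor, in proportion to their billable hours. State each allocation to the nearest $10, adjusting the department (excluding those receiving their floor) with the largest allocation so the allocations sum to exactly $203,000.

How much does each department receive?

Fund the minimums — Finishing $67,750; Receiving $66,300. Remaining pool $68,950.
Remaining pool split over remaining billable hours 1,901: Tooling 27,202.79 → $27,200; Quality Lab 41,747.21 → $41,750.

Finishing: $67,750; Tooling: $27,200; Receiving: $66,300; Quality Lab: $41,750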